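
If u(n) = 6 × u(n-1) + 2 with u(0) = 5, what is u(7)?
Computing step by step:
u(0) = 5
u(1) = 6 × 5 + 2 = 32
u(2) = 6 × 32 + 2 = 194
u(3) = 6 × 194 + 2 = 1166
u(4) = 6 × 1166 + 2 = 6998
u(5) = 6 × 6998 + 2 = 41990
u(6) = 6 × 41990 + 2 = 251942
u(7) = 6 × 251942 + 2 = 1511654

1511654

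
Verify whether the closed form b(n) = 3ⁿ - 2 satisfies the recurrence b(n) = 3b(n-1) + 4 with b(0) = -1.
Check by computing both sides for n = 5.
From the recurrence with b(0) = -1:
  b(0) = -1, b(1) = 1, b(2) = 7, b(3) = 25, b(4) = 79, b(5) = 241
  so the recurrence gives b(5) = 241.
From the proposed closed form b(n) = 3ⁿ - 2:
  b(5) = 241.
Both sides give 241 at n = 5, and the initial condition(s) match, so the closed form is consistent.

Yes, the closed form is correct.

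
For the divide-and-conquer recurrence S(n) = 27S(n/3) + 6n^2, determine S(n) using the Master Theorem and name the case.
Master Theorem template: S(n) = a·S(n/b) + f(n).
Here: a=27, b=3, f(n)=6n^2
Compute log_b(a) = log_3(27) = 3.
f(n) = 6n^2 = O(n^(3-ε)) with ε = 1. Case 1: S(n) = Θ(n^log_b(a)) = Θ(n^3).

Case 1: S(n) = Θ(n^3)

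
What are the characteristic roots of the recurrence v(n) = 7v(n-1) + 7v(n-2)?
Substitute v(n) = rⁿ and divide through by rⁿ⁻²: r² - 7r - 7 = 0
Discriminant: 7² + 4·7 = 77, not a perfect square, so by the quadratic formula r = (7 ± √77)/2.
General solution: v(n) = A·r₁ⁿ + B·r₂ⁿ where r₁,r₂ = (7 ± √77)/2

Characteristic: r² - 7r - 7 = 0, Roots: r = (7 ± √77)/2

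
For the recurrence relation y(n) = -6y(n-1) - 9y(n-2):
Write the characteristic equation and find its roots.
Substitute y(n) = rⁿ and divide through by rⁿ⁻²: r² + 6r + 9 = 0
Factor: (r + 3)² = 0, so r = -3 (double root).
General solution: y(n) = (A + Bn)·(-3)ⁿ

Characteristic: r² + 6r + 9 = 0, Roots: r = -3 (double root)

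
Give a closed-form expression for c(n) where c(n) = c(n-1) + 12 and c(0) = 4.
Recurrence: c(n) = c(n-1) + 12, initial: c(0) = 4.
Each step adds 12, so c(n) = c(0) + 12n = 12n + 4.

c(n) = 12n + 4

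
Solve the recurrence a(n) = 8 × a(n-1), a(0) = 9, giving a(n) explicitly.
Recurrence: a(n) = 8 × a(n-1), initial: a(0) = 9.
Each term is 8 times the previous, so this is geometric with ratio 8. After n steps: a(n) = a(0)·8ⁿ = 9·8ⁿ.

a(n) = 9·8ⁿ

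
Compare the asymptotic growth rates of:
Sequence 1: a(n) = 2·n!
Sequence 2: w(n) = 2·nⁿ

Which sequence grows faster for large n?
Comparing growth rates:
Growth-rate hierarchy: log n ≺ any polynomial ≺ any exponential cⁿ (c>1) ≺ n! ≺ nⁿ.
super-exponential nⁿ dominates factorial asymptotically.

w(n) grows faster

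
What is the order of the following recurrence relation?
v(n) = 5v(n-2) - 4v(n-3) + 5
The order is the largest lag k for which v(n-k) appears. Here the deepest term is v(n-3) (the 5 term is non-homogeneous and does not affect the order), so the order is 3.

Order 3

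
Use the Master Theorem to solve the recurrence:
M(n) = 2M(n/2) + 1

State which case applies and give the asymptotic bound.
Master Theorem template: M(n) = a·M(n/b) + f(n).
Here: a=2, b=2, f(n)=1
Compute log_b(a) = log_2(2) = 1.
f(n) = 1 = O(n^(1-ε)) with ε = 1. Case 1: M(n) = Θ(n^log_b(a)) = Θ(n).

Case 1: M(n) = Θ(n)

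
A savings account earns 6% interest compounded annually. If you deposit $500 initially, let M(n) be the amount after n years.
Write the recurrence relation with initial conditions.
Each year the balance grows by 6%, i.e. is multiplied by 1 + 6/100 = 1.06, so M(n) = 1.06 × M(n-1). The initial deposit gives M(0) = 500.
Unrolling gives the closed form M(n) = 500 × (1.06)ⁿ.

M(n) = 1.06 × M(n-1), M(0) = 500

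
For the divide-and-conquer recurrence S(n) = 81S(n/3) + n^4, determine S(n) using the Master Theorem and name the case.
Master Theorem template: S(n) = a·S(n/b) + f(n).
Here: a=81, b=3, f(n)=n^4
Compute log_b(a) = log_3(81) = 4.
f(n) = n^4 = Θ(n^4). Case 2: S(n) = Θ(n^4 log n).

Case 2: S(n) = Θ(n^4 log n)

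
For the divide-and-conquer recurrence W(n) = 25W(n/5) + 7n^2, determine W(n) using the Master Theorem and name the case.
Master Theorem template: W(n) = a·W(n/b) + f(n).
Here: a=25, b=5, f(n)=7n^2
Compute log_b(a) = log_5(25) = 2.
f(n) = 7n^2 = Θ(n^2). Case 2: W(n) = Θ(n^2 log n).

Case 2: W(n) = Θ(n^2 log n)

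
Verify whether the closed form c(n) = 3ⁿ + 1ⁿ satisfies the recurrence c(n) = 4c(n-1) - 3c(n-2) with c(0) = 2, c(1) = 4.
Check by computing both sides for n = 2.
From the recurrence with c(0) = 2, c(1) = 4:
  c(0) = 2, c(1) = 4, c(2) = 10
  so the recurrence gives c(2) = 10.
From the proposed closed form c(n) = 3ⁿ + 1ⁿ:
  c(2) = 10.
Both sides give 10 at n = 2, and the initial condition(s) match, so the closed form is consistent.

Yes, the closed form is correct.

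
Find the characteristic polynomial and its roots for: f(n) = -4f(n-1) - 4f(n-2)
Substitute f(n) = rⁿ and divide through by rⁿ⁻²: r² + 4r + 4 = 0
Factor: (r + 2)² = 0, so r = -2 (double root).
General solution: f(n) = (A + Bn)·(-2)ⁿ

Characteristic: r² + 4r + 4 = 0, Roots: r = -2 (double root)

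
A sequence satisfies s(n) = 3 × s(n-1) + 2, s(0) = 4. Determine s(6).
Computing step by step:
s(0) = 4
s(1) = 3 × 4 + 2 = 14
s(2) = 3 × 14 + 2 = 44
s(3) = 3 × 44 + 2 = 134
s(4) = 3 × 134 + 2 = 404
s(5) = 3 × 404 + 2 = 1214
s(6) = 3 × 1214 + 2 = 3644

3644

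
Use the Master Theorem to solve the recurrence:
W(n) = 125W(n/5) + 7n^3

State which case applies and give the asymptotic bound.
Master Theorem template: W(n) = a·W(n/b) + f(n).
Here: a=125, b=5, f(n)=7n^3
Compute log_b(a) = log_5(125) = 3.
f(n) = 7n^3 = Θ(n^3). Case 2: W(n) = Θ(n^3 log n).

Case 2: W(n) = Θ(n^3 log n)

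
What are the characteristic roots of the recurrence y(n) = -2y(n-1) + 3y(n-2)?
Substitute y(n) = rⁿ and divide through by rⁿ⁻²: r² + 2r - 3 = 0
Factor: (r + 3)(r - 1) = 0, so r = -3, 1.
General solution: y(n) = A·(-3)ⁿ + B·1ⁿ

Characteristic: r² + 2r - 3 = 0, Roots: r = -3, 1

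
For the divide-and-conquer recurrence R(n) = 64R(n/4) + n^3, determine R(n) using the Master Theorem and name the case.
Master Theorem template: R(n) = a·R(n/b) + f(n).
Here: a=64, b=4, f(n)=n^3
Compute log_b(a) = log_4(64) = 3.
f(n) = n^3 = Θ(n^3). Case 2: R(n) = Θ(n^3 log n).

Case 2: R(n) = Θ(n^3 log n)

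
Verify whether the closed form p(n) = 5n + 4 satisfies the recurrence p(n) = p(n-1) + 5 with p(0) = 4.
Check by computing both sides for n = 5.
From the recurrence with p(0) = 4:
  p(0) = 4, p(1) = 9, p(2) = 14, p(3) = 19, p(4) = 24, p(5) = 29
  so the recurrence gives p(5) = 29.
From the proposed closed form p(n) = 5n + 4:
  p(5) = 29.
Both sides give 29 at n = 5, and the initial condition(s) match, so the closed form is consistent.

Yes, the closed form is correct.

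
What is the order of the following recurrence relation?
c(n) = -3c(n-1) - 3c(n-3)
The order is the largest lag k for which c(n-k) appears. Here the deepest term is c(n-3), so the order is 3.

Order 3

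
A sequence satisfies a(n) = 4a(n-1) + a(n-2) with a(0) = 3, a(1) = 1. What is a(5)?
Computing the sequence terms:
3, 1, 7, 29, 123, 521

521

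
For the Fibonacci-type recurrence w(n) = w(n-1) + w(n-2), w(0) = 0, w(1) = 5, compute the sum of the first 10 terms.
Computing the sequence terms: 0, 5, 5, 10, 15, 25, 40, 65, 105, 170
Adding these values together:

440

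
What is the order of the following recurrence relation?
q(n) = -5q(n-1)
The order is the largest lag k for which q(n-k) appears. Here the deepest term is q(n-1), so the order is 1.

Order 1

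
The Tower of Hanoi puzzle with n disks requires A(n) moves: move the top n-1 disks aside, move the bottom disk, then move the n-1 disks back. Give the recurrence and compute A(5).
Moving n disks = move the top n-1 disks aside (A(n-1) moves) + move the largest disk (1 move) + move the n-1 disks back on top (A(n-1) moves), so A(n) = 2A(n-1) + 1, with A(1) = 1 (a single disk takes one move).
First terms: 1, 3, 7, 15, 31, … — each is one less than a power of 2. Indeed A(n) + 1 = 2(A(n-1) + 1) with A(1) + 1 = 2, so A(n) + 1 = 2ⁿ and A(n) = 2ⁿ - 1.
Hence A(5) = 2^5 - 1 = 32 - 1 = 31.

A(n) = 2A(n-1) + 1, A(1) = 1; A(5) = 31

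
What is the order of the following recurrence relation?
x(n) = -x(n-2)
The order is the largest lag k for which x(n-k) appears. Here the deepest term is x(n-2), so the order is 2.

Order 2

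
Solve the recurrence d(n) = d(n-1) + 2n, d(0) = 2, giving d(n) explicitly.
Recurrence: d(n) = d(n-1) + 2n, initial: d(0) = 2.
Telescoping: d(n) = d(0) + 2·Σᵢ₌₁ⁿ i = 2 + 2·n(n+1)/2.

d(n) = 2·n(n+1)/2 + 2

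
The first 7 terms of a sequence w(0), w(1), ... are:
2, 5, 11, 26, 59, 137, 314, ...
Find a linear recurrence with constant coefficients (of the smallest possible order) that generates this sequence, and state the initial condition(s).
Look for the lowest-order linear relation among consecutive terms.
Observation: w(n) - 1·w(n-1) - (3)·w(n-2) = 0 holds for the shown terms, and no order-1 relation w(n) = α·w(n-1) + β fits.
Check at n=3: 1·11 + (3)·5 = 26. ✓

w(n) = w(n-1) + 3w(n-2), w(0) = 2, w(1) = 5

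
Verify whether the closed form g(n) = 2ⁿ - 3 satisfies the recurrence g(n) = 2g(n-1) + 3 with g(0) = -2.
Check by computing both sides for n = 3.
From the recurrence with g(0) = -2:
  g(0) = -2, g(1) = -1, g(2) = 1, g(3) = 5
  so the recurrence gives g(3) = 5.
From the proposed closed form g(n) = 2ⁿ - 3:
  g(3) = 5.
Both sides give 5 at n = 3, and the initial condition(s) match, so the closed form is consistent.

Yes, the closed form is correct.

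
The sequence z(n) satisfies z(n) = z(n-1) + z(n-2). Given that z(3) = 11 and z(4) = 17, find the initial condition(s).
Work backwards using z(k) = z(k+2) - z(k+1):
z(2) = z(4) - z(3) = 17 - 11 = 6
z(1) = z(3) - z(2) = 11 - 6 = 5
z(0) = z(2) - z(1) = 6 - 5 = 1

z(0) = 1, z(1) = 5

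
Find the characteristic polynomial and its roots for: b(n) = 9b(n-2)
Substitute b(n) = rⁿ and divide through by rⁿ⁻²: r² - 9 = 0
Factor: (r + 3)(r - 3) = 0, so r = -3, 3.
General solution: b(n) = A·(-3)ⁿ + B·3ⁿ

Characteristic: r² - 9 = 0, Roots: r = -3, 3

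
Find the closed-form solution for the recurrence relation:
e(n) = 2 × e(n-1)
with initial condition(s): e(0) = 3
Recurrence: e(n) = 2 × e(n-1), initial: e(0) = 3.
Each term is 2 times the previous, so this is geometric with ratio 2. After n steps: e(n) = e(0)·2ⁿ = 3·2ⁿ.

e(n) = 3·2ⁿ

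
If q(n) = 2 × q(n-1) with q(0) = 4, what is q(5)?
Computing step by step:
q(0) = 4
q(1) = 2 × 4 = 8
q(2) = 2 × 8 = 16
q(3) = 2 × 16 = 32
q(4) = 2 × 32 = 64
q(5) = 2 × 64 = 128

128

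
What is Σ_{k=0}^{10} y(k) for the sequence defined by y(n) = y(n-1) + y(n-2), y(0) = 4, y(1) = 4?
Computing the sequence terms: 4, 4, 8, 12, 20, 32, 52, 84, 136, 220, 356
Adding these values together:

928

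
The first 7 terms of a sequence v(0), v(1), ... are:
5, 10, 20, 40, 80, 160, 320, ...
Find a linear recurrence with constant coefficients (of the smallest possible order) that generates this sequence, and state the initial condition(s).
Look for the lowest-order linear relation among consecutive terms.
Observation: each term is 2× the previous.
Check at n=2: 2·10 = 20. ✓

v(n) = 2 × v(n-1), v(0) = 5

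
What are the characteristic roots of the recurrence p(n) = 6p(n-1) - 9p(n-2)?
Substitute p(n) = rⁿ and divide through by rⁿ⁻²: r² - 6r + 9 = 0
Factor: (r - 3)² = 0, so r = 3 (double root).
General solution: p(n) = (A + Bn)·3ⁿ

Characteristic: r² - 6r + 9 = 0, Roots: r = 3 (double root)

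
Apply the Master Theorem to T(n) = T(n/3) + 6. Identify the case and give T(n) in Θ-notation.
Master Theorem template: T(n) = a·T(n/b) + f(n).
Here: a=1, b=3, f(n)=6
Compute log_b(a) = log_3(1) = 0.
f(n) = 6 = Θ(1). Case 2: T(n) = Θ(log n).

Case 2: T(n) = Θ(log n)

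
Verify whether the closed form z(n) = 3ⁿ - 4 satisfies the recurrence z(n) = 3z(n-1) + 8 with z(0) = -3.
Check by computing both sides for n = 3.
From the recurrence with z(0) = -3:
  z(0) = -3, z(1) = -1, z(2) = 5, z(3) = 23
  so the recurrence gives z(3) = 23.
From the proposed closed form z(n) = 3ⁿ - 4:
  z(3) = 23.
Both sides give 23 at n = 3, and the initial condition(s) match, so the closed form is consistent.

Yes, the closed form is correct.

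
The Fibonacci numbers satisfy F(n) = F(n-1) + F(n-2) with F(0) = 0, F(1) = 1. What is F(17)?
Computing the sequence terms:
0, 1, 1, 2, 3, 5, 8, 13, 21, 34, 55, 89, 144, 233, 377, 610, 987, 1597

1597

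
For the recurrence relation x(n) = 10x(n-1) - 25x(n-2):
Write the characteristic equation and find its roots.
Substitute x(n) = rⁿ and divide through by rⁿ⁻²: r² - 10r + 25 = 0
Factor: (r - 5)² = 0, so r = 5 (double root).
General solution: x(n) = (A + Bn)·5ⁿ

Characteristic: r² - 10r + 25 = 0, Roots: r = 5 (double root)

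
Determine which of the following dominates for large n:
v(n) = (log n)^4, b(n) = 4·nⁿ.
Comparing growth rates:
Growth-rate hierarchy: log n ≺ any polynomial ≺ any exponential cⁿ (c>1) ≺ n! ≺ nⁿ.
super-exponential nⁿ dominates polylogarithmic (log n)^4 asymptotically.

b(n) grows faster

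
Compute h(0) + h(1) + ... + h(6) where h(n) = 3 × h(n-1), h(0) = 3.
Computing the sequence terms: 3, 9, 27, 81, 243, 729, 2187
Adding these values together:

3279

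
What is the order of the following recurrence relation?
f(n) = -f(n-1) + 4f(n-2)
The order is the largest lag k for which f(n-k) appears. Here the deepest term is f(n-2), so the order is 2.

Order 2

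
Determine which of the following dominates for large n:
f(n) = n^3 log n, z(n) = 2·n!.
Comparing growth rates:
Growth-rate hierarchy: log n ≺ any polynomial ≺ any exponential cⁿ (c>1) ≺ n! ≺ nⁿ.
factorial dominates polynomial degree 3 (with log factor) asymptotically.

z(n) grows faster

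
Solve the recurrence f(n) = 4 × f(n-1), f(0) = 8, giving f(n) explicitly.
Recurrence: f(n) = 4 × f(n-1), initial: f(0) = 8.
Each term is 4 times the previous, so this is geometric with ratio 4. After n steps: f(n) = f(0)·4ⁿ = 8·4ⁿ.

f(n) = 8·4ⁿ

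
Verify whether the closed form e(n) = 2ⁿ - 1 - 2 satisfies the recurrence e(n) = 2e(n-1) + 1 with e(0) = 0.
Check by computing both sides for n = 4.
From the recurrence with e(0) = 0:
  e(0) = 0, e(1) = 1, e(2) = 3, e(3) = 7, e(4) = 15
  so the recurrence gives e(4) = 15.
From the proposed closed form e(n) = 2ⁿ - 1 - 2:
  e(4) = 13.
The recurrence gives 15 but the closed form gives 13, so the closed form does not satisfy the recurrence.

No, the closed form is incorrect.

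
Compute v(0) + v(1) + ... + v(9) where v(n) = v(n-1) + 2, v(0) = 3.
Computing the sequence terms: 3, 5, 7, 9, 11, 13, 15, 17, 19, 21
Adding these values together:

120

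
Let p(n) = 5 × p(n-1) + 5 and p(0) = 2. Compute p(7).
Computing step by step:
p(0) = 2
p(1) = 5 × 2 + 5 = 15
p(2) = 5 × 15 + 5 = 80
p(3) = 5 × 80 + 5 = 405
p(4) = 5 × 405 + 5 = 2030
p(5) = 5 × 2030 + 5 = 10155
p(6) = 5 × 10155 + 5 = 50780
p(7) = 5 × 50780 + 5 = 253905

253905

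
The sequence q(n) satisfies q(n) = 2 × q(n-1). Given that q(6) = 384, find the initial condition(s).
In general q(n) = 2ⁿ · q(0). At n = 6: q(0) = q(6) / 2^6 = 384 / 64 = 6.

q(0) = 6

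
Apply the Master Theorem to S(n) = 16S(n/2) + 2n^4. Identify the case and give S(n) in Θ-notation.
Master Theorem template: S(n) = a·S(n/b) + f(n).
Here: a=16, b=2, f(n)=2n^4
Compute log_b(a) = log_2(16) = 4.
f(n) = 2n^4 = Θ(n^4). Case 2: S(n) = Θ(n^4 log n).

Case 2: S(n) = Θ(n^4 log n)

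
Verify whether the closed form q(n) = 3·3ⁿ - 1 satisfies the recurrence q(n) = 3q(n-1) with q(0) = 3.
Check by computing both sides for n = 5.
From the recurrence with q(0) = 3:
  q(0) = 3, q(1) = 9, q(2) = 27, q(3) = 81, q(4) = 243, q(5) = 729
  so the recurrence gives q(5) = 729.
From the proposed closed form q(n) = 3·3ⁿ - 1:
  q(5) = 728.
The recurrence gives 729 but the closed form gives 728, so the closed form does not satisfy the recurrence.

No, the closed form is incorrect.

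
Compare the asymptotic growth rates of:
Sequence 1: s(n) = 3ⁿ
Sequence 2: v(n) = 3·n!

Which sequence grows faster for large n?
Comparing growth rates:
Growth-rate hierarchy: log n ≺ any polynomial ≺ any exponential cⁿ (c>1) ≺ n! ≺ nⁿ.
factorial dominates exponential base 3 asymptotically.

v(n) grows faster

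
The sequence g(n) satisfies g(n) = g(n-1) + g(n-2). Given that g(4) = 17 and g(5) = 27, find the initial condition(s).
Work backwards using g(k) = g(k+2) - g(k+1):
g(3) = g(5) - g(4) = 27 - 17 = 10
g(2) = g(4) - g(3) = 17 - 10 = 7
g(1) = g(3) - g(2) = 10 - 7 = 3
g(0) = g(2) - g(1) = 7 - 3 = 4

g(0) = 4, g(1) = 3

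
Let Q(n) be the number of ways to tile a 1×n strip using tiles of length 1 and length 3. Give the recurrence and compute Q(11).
Condition on the last tile: it has length 1 (leaving a 1×(n-1) strip) or length 3 (leaving a 1×(n-3) strip), so Q(n) = Q(n-1) + Q(n-3) (order-3 linear recurrence).
For 0 ≤ i < 3 only unit tiles fit, so Q(i) = 1.
Iterating the recurrence: Q(3) = 2, Q(4) = 3, Q(5) = 4, Q(6) = 6, Q(7) = 9, Q(8) = 13, Q(9) = 19, Q(10) = 28, Q(11) = 41.

Q(n) = Q(n-1) + Q(n-3), with Q(i) = 1 for 0 ≤ i < 3; Q(11) = 41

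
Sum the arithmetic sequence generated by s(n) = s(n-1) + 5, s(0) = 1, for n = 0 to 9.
Computing the sequence terms: 1, 6, 11, 16, 21, 26, 31, 36, 41, 46
Adding these values together:

235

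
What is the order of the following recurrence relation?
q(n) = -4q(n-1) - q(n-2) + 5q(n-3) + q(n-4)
The order is the largest lag k for which q(n-k) appears. Here the deepest term is q(n-4), so the order is 4.

Order 4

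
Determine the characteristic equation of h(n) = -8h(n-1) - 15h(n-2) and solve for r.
Substitute h(n) = rⁿ and divide through by rⁿ⁻²: r² + 8r + 15 = 0
Factor: (r + 3)(r + 5) = 0, so r = -3, -5.
General solution: h(n) = A·(-3)ⁿ + B·(-5)ⁿ

Characteristic: r² + 8r + 15 = 0, Roots: r = -3, -5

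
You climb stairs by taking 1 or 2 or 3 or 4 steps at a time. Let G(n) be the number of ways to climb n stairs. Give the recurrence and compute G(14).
Condition on the size of the last step (1 to 4): before it there were n-1, …, n-4 stairs climbed, and these cases are disjoint, so G(n) = G(n-1) + G(n-2) + G(n-3) + G(n-4) (order-4 linear recurrence).
Initial conditions by direct count (compositions of i into parts ≤ 4): G(1) = 1; G(2) = 2; G(3) = 4; G(4) = 8.
Iterating the recurrence: G(5) = 15, G(6) = 29, G(7) = 56, G(8) = 108, G(9) = 208, G(10) = 401, G(11) = 773, G(12) = 1490, G(13) = 2872, G(14) = 5536.

G(n) = G(n-1) + G(n-2) + G(n-3) + G(n-4), G(1) = 1, G(2) = 2, G(3) = 4, G(4) = 8; G(14) = 5536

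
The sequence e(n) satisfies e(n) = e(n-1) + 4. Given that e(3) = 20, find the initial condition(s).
e(3) = e(0) + 3·4, so e(0) = 20 - 12 = 8.

e(0) = 8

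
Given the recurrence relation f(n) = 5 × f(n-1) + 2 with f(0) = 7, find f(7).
Computing step by step:
f(0) = 7
f(1) = 5 × 7 + 2 = 37
f(2) = 5 × 37 + 2 = 187
f(3) = 5 × 187 + 2 = 937
f(4) = 5 × 937 + 2 = 4687
f(5) = 5 × 4687 + 2 = 23437
f(6) = 5 × 23437 + 2 = 117187
f(7) = 5 × 117187 + 2 = 585937

585937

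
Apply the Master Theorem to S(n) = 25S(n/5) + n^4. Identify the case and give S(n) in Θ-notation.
Master Theorem template: S(n) = a·S(n/b) + f(n).
Here: a=25, b=5, f(n)=n^4
Compute log_b(a) = log_5(25) = 2.
f(n) = n^4 = Ω(n^(2+ε)) with ε = 2, and the regularity condition holds (a·f(n/b) = (a/b^4)·f(n) with a/b^4 = 5^-2 < 1). Case 3: S(n) = Θ(f(n)) = Θ(n^4).

Case 3: S(n) = Θ(n^4)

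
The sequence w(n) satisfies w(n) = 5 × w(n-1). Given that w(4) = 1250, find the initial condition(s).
In general w(n) = 5ⁿ · w(0). At n = 4: w(0) = w(4) / 5^4 = 1250 / 625 = 2.

w(0) = 2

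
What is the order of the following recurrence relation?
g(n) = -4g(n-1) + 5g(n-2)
The order is the largest lag k for which g(n-k) appears. Here the deepest term is g(n-2), so the order is 2.

Order 2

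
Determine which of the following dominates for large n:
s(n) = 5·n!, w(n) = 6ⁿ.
Comparing growth rates:
Growth-rate hierarchy: log n ≺ any polynomial ≺ any exponential cⁿ (c>1) ≺ n! ≺ nⁿ.
factorial dominates exponential base 6 asymptotically.

s(n) grows faster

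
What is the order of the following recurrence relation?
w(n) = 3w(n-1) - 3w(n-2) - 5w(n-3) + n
The order is the largest lag k for which w(n-k) appears. Here the deepest term is w(n-3) (the n term is non-homogeneous and does not affect the order), so the order is 3.

Order 3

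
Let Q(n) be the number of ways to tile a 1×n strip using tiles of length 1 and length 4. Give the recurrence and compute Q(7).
Condition on the last tile: it has length 1 (leaving a 1×(n-1) strip) or length 4 (leaving a 1×(n-4) strip), so Q(n) = Q(n-1) + Q(n-4) (order-4 linear recurrence).
For 0 ≤ i < 4 only unit tiles fit, so Q(i) = 1.
Iterating the recurrence: Q(4) = 2, Q(5) = 3, Q(6) = 4, Q(7) = 5.

Q(n) = Q(n-1) + Q(n-4), with Q(i) = 1 for 0 ≤ i < 4; Q(7) = 5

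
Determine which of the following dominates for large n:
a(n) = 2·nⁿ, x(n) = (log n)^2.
Comparing growth rates:
Growth-rate hierarchy: log n ≺ any polynomial ≺ any exponential cⁿ (c>1) ≺ n! ≺ nⁿ.
super-exponential nⁿ dominates polylogarithmic (log n)^2 asymptotically.

a(n) grows faster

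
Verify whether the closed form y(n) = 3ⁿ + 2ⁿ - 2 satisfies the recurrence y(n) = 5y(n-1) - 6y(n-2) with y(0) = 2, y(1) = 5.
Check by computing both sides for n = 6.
From the recurrence with y(0) = 2, y(1) = 5:
  y(0) = 2, y(1) = 5, y(2) = 13, y(3) = 35, y(4) = 97, y(5) = 275, y(6) = 793
  so the recurrence gives y(6) = 793.
From the proposed closed form y(n) = 3ⁿ + 2ⁿ - 2:
  y(6) = 791.
The recurrence gives 793 but the closed form gives 791, so the closed form does not satisfy the recurrence.

No, the closed form is incorrect.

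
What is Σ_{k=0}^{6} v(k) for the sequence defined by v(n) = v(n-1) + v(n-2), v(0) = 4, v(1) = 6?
Computing the sequence terms: 4, 6, 10, 16, 26, 42, 68
Adding these values together:

172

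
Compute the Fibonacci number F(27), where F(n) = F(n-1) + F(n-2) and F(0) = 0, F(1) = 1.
Computing the sequence terms:
0, 1, 1, 2, 3, 5, 8, 13, 21, 34, 55, 89, 144, 233, 377, 610, 987, 1597, 2584, 4181, 6765, 10946, 17711, 28657, 46368, 75025, 121393, 196418

196418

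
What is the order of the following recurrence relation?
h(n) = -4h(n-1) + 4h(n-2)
The order is the largest lag k for which h(n-k) appears. Here the deepest term is h(n-2), so the order is 2.

Order 2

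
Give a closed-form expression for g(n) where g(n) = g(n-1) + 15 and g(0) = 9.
Recurrence: g(n) = g(n-1) + 15, initial: g(0) = 9.
Each step adds 15, so g(n) = g(0) + 15n = 15n + 9.

g(n) = 15n + 9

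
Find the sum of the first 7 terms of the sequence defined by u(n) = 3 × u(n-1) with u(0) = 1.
Computing the sequence terms: 1, 3, 9, 27, 81, 243, 729
Adding these values together:

1093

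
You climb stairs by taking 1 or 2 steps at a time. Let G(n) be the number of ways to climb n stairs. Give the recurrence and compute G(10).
Condition on the size of the last step (1 to 2): before it there were n-1, …, n-2 stairs climbed, and these cases are disjoint, so G(n) = G(n-1) + G(n-2) (Fibonacci-type sequence).
Initial conditions by direct count (compositions of i into parts ≤ 2): G(1) = 1; G(2) = 2.
Iterating the recurrence: G(3) = 3, G(4) = 5, G(5) = 8, G(6) = 13, G(7) = 21, G(8) = 34, G(9) = 55, G(10) = 89.

G(n) = G(n-1) + G(n-2), G(1) = 1, G(2) = 2; G(10) = 89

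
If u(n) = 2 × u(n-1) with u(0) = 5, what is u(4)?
Computing step by step:
u(0) = 5
u(1) = 2 × 5 = 10
u(2) = 2 × 10 = 20
u(3) = 2 × 20 = 40
u(4) = 2 × 40 = 80

80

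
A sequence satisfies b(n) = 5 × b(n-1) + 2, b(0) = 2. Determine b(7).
Computing step by step:
b(0) = 2
b(1) = 5 × 2 + 2 = 12
b(2) = 5 × 12 + 2 = 62
b(3) = 5 × 62 + 2 = 312
b(4) = 5 × 312 + 2 = 1562
b(5) = 5 × 1562 + 2 = 7812
b(6) = 5 × 7812 + 2 = 39062
b(7) = 5 × 39062 + 2 = 195312

195312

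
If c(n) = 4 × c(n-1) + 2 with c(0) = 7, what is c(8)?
Computing step by step:
c(0) = 7
c(1) = 4 × 7 + 2 = 30
c(2) = 4 × 30 + 2 = 122
c(3) = 4 × 122 + 2 = 490
c(4) = 4 × 490 + 2 = 1962
c(5) = 4 × 1962 + 2 = 7850
c(6) = 4 × 7850 + 2 = 31402
c(7) = 4 × 31402 + 2 = 125610
c(8) = 4 × 125610 + 2 = 502442

502442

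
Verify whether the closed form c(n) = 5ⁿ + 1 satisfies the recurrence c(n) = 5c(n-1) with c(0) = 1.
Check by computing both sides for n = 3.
From the recurrence with c(0) = 1:
  c(0) = 1, c(1) = 5, c(2) = 25, c(3) = 125
  so the recurrence gives c(3) = 125.
From the proposed closed form c(n) = 5ⁿ + 1:
  c(3) = 126.
The recurrence gives 125 but the closed form gives 126, so the closed form does not satisfy the recurrence.

No, the closed form is incorrect.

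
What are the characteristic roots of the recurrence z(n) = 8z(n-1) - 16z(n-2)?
Substitute z(n) = rⁿ and divide through by rⁿ⁻²: r² - 8r + 16 = 0
Factor: (r - 4)² = 0, so r = 4 (double root).
General solution: z(n) = (A + Bn)·4ⁿ

Characteristic: r² - 8r + 16 = 0, Roots: r = 4 (double root)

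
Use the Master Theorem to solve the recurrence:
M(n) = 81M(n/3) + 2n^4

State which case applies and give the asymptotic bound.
Master Theorem template: M(n) = a·M(n/b) + f(n).
Here: a=81, b=3, f(n)=2n^4
Compute log_b(a) = log_3(81) = 4.
f(n) = 2n^4 = Θ(n^4). Case 2: M(n) = Θ(n^4 log n).

Case 2: M(n) = Θ(n^4 log n)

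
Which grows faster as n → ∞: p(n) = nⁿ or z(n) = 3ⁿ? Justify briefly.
Comparing growth rates:
Growth-rate hierarchy: log n ≺ any polynomial ≺ any exponential cⁿ (c>1) ≺ n! ≺ nⁿ.
super-exponential nⁿ dominates exponential base 3 asymptotically.

p(n) grows faster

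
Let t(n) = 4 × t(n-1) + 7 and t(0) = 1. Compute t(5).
Computing step by step:
t(0) = 1
t(1) = 4 × 1 + 7 = 11
t(2) = 4 × 11 + 7 = 51
t(3) = 4 × 51 + 7 = 211
t(4) = 4 × 211 + 7 = 851
t(5) = 4 × 851 + 7 = 3411

3411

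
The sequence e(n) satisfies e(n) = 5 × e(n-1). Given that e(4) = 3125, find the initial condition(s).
In general e(n) = 5ⁿ · e(0). At n = 4: e(0) = e(4) / 5^4 = 3125 / 625 = 5.

e(0) = 5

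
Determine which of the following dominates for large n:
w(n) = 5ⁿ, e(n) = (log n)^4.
Comparing growth rates:
Growth-rate hierarchy: log n ≺ any polynomial ≺ any exponential cⁿ (c>1) ≺ n! ≺ nⁿ.
exponential base 5 dominates polylogarithmic (log n)^4 asymptotically.

w(n) grows faster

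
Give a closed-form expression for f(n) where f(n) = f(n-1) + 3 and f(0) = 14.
Recurrence: f(n) = f(n-1) + 3, initial: f(0) = 14.
Each step adds 3, so f(n) = f(0) + 3n = 3n + 14.

f(n) = 3n + 14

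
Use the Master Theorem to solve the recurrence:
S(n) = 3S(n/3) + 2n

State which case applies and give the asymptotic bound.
Master Theorem template: S(n) = a·S(n/b) + f(n).
Here: a=3, b=3, f(n)=2n
Compute log_b(a) = log_3(3) = 1.
f(n) = 2n = Θ(n). Case 2: S(n) = Θ(n log n).

Case 2: S(n) = Θ(n log n)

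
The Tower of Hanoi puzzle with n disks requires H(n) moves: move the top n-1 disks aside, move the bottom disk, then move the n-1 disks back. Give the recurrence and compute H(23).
Moving n disks = move the top n-1 disks aside (H(n-1) moves) + move the largest disk (1 move) + move the n-1 disks back on top (H(n-1) moves), so H(n) = 2H(n-1) + 1, with H(1) = 1 (a single disk takes one move).
First terms: 1, 3, 7, 15, 31, 63, … — each is one less than a power of 2. Indeed H(n) + 1 = 2(H(n-1) + 1) with H(1) + 1 = 2, so H(n) + 1 = 2ⁿ and H(n) = 2ⁿ - 1.
Hence H(23) = 2^23 - 1 = 8388608 - 1 = 8388607.

H(n) = 2H(n-1) + 1, H(1) = 1; H(23) = 8388607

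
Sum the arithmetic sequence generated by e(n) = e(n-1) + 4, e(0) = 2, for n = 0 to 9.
Computing the sequence terms: 2, 6, 10, 14, 18, 22, 26, 30, 34, 38
Adding these values together:

200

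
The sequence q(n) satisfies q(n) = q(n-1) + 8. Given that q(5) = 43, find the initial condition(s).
q(5) = q(0) + 5·8, so q(0) = 43 - 40 = 3.

q(0) = 3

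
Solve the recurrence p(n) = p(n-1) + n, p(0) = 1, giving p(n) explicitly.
Recurrence: p(n) = p(n-1) + n, initial: p(0) = 1.
Telescoping: p(n) = p(0) + Σᵢ₌₁ⁿ i = 1 + n(n+1)/2.

p(n) = n(n+1)/2 + 1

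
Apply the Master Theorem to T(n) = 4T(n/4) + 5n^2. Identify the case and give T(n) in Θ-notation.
Master Theorem template: T(n) = a·T(n/b) + f(n).
Here: a=4, b=4, f(n)=5n^2
Compute log_b(a) = log_4(4) = 1.
f(n) = 5n^2 = Ω(n^(1+ε)) with ε = 1, and the regularity condition holds (a·f(n/b) = (a/b^2)·f(n) with a/b^2 = 4^-1 < 1). Case 3: T(n) = Θ(f(n)) = Θ(n^2).

Case 3: T(n) = Θ(n^2)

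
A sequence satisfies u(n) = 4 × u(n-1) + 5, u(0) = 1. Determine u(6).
Computing step by step:
u(0) = 1
u(1) = 4 × 1 + 5 = 9
u(2) = 4 × 9 + 5 = 41
u(3) = 4 × 41 + 5 = 169
u(4) = 4 × 169 + 5 = 681
u(5) = 4 × 681 + 5 = 2729
u(6) = 4 × 2729 + 5 = 10921

10921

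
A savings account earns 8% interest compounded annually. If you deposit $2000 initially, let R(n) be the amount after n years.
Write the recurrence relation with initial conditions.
Each year the balance grows by 8%, i.e. is multiplied by 1 + 8/100 = 1.08, so R(n) = 1.08 × R(n-1). The initial deposit gives R(0) = 2000.
Unrolling gives the closed form R(n) = 2000 × (1.08)ⁿ.

R(n) = 1.08 × R(n-1), R(0) = 2000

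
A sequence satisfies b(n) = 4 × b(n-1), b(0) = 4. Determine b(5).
Computing step by step:
b(0) = 4
b(1) = 4 × 4 = 16
b(2) = 4 × 16 = 64
b(3) = 4 × 64 = 256
b(4) = 4 × 256 = 1024
b(5) = 4 × 1024 = 4096

4096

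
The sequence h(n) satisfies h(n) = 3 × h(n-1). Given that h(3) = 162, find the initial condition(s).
In general h(n) = 3ⁿ · h(0). At n = 3: h(0) = h(3) / 3^3 = 162 / 27 = 6.

h(0) = 6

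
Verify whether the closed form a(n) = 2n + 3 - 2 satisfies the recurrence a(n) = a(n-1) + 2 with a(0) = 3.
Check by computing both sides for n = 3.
From the recurrence with a(0) = 3:
  a(0) = 3, a(1) = 5, a(2) = 7, a(3) = 9
  so the recurrence gives a(3) = 9.
From the proposed closed form a(n) = 2n + 3 - 2:
  a(3) = 7.
The recurrence gives 9 but the closed form gives 7, so the closed form does not satisfy the recurrence.

No, the closed form is incorrect.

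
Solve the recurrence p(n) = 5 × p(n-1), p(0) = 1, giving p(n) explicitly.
Recurrence: p(n) = 5 × p(n-1), initial: p(0) = 1.
Each term is 5 times the previous, so this is geometric with ratio 5. After n steps: p(n) = p(0)·5ⁿ = 5ⁿ.

p(n) = 5ⁿ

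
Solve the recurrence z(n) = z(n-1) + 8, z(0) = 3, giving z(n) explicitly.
Recurrence: z(n) = z(n-1) + 8, initial: z(0) = 3.
Each step adds 8, so z(n) = z(0) + 8n = 8n + 3.

z(n) = 8n + 3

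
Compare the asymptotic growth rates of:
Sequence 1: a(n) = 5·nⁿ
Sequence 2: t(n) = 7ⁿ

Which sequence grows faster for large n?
Comparing growth rates:
Growth-rate hierarchy: log n ≺ any polynomial ≺ any exponential cⁿ (c>1) ≺ n! ≺ nⁿ.
super-exponential nⁿ dominates exponential base 7 asymptotically.

a(n) grows faster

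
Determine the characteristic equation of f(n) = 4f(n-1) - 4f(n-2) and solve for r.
Substitute f(n) = rⁿ and divide through by rⁿ⁻²: r² - 4r + 4 = 0
Factor: (r - 2)² = 0, so r = 2 (double root).
General solution: f(n) = (A + Bn)·2ⁿ

Characteristic: r² - 4r + 4 = 0, Roots: r = 2 (double root)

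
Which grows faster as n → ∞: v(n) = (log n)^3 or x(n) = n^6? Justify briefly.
Comparing growth rates:
Growth-rate hierarchy: log n ≺ any polynomial ≺ any exponential cⁿ (c>1) ≺ n! ≺ nⁿ.
polynomial degree 6 dominates polylogarithmic (log n)^3 asymptotically.

x(n) grows faster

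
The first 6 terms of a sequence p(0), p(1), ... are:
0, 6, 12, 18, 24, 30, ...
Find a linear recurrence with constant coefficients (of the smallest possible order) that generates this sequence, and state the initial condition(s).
Look for the lowest-order linear relation among consecutive terms.
Observation: consecutive differences are constant (= 6).
Check at n=2: 1·6 + 6 = 12. ✓

p(n) = p(n-1) + 6, p(0) = 0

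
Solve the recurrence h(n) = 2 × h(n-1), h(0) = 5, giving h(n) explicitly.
Recurrence: h(n) = 2 × h(n-1), initial: h(0) = 5.
Each term is 2 times the previous, so this is geometric with ratio 2. After n steps: h(n) = h(0)·2ⁿ = 5·2ⁿ.

h(n) = 5·2ⁿ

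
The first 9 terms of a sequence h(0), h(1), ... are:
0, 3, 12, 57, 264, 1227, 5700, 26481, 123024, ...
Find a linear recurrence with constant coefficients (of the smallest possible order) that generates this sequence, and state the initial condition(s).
Look for the lowest-order linear relation among consecutive terms.
Observation: h(n) - 4·h(n-1) - (3)·h(n-2) = 0 holds for the shown terms, and no order-1 relation h(n) = α·h(n-1) + β fits.
Check at n=3: 4·12 + (3)·3 = 57. ✓

h(n) = 4h(n-1) + 3h(n-2), h(0) = 0, h(1) = 3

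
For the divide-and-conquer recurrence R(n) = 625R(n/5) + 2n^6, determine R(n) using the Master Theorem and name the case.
Master Theorem template: R(n) = a·R(n/b) + f(n).
Here: a=625, b=5, f(n)=2n^6
Compute log_b(a) = log_5(625) = 4.
f(n) = 2n^6 = Ω(n^(4+ε)) with ε = 2, and the regularity condition holds (a·f(n/b) = (a/b^6)·f(n) with a/b^6 = 5^-2 < 1). Case 3: R(n) = Θ(f(n)) = Θ(n^6).

Case 3: R(n) = Θ(n^6)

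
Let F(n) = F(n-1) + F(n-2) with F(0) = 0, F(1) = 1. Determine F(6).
Computing the sequence terms:
0, 1, 1, 2, 3, 5, 8

8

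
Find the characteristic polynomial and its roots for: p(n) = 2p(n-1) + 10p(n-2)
Substitute p(n) = rⁿ and divide through by rⁿ⁻²: r² - 2r - 10 = 0
Discriminant: 2² + 4·10 = 44, not a perfect square, so by the quadratic formula r = (2 ± √44)/2.
General solution: p(n) = A·r₁ⁿ + B·r₂ⁿ where r₁,r₂ = (2 ± √44)/2

Characteristic: r² - 2r - 10 = 0, Roots: r = (2 ± √44)/2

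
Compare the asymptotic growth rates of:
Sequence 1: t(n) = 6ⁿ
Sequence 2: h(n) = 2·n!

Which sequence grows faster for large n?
Comparing growth rates:
Growth-rate hierarchy: log n ≺ any polynomial ≺ any exponential cⁿ (c>1) ≺ n! ≺ nⁿ.
factorial dominates exponential base 6 asymptotically.

h(n) grows faster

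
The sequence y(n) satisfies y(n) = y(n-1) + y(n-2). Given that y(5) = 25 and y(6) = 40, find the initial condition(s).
Work backwards using y(k) = y(k+2) - y(k+1):
y(4) = y(6) - y(5) = 40 - 25 = 15
y(3) = y(5) - y(4) = 25 - 15 = 10
y(2) = y(4) - y(3) = 15 - 10 = 5
y(1) = y(3) - y(2) = 10 - 5 = 5
y(0) = y(2) - y(1) = 5 - 5 = 0

y(0) = 0, y(1) = 5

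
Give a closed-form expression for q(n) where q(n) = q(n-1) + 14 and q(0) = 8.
Recurrence: q(n) = q(n-1) + 14, initial: q(0) = 8.
Each step adds 14, so q(n) = q(0) + 14n = 14n + 8.

q(n) = 14n + 8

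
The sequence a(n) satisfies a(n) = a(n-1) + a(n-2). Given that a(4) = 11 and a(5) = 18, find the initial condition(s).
Work backwards using a(k) = a(k+2) - a(k+1):
a(3) = a(5) - a(4) = 18 - 11 = 7
a(2) = a(4) - a(3) = 11 - 7 = 4
a(1) = a(3) - a(2) = 7 - 4 = 3
a(0) = a(2) - a(1) = 4 - 3 = 1

a(0) = 1, a(1) = 3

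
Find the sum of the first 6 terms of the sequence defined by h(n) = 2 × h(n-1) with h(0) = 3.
Computing the sequence terms: 3, 6, 12, 24, 48, 96
Adding these values together:

189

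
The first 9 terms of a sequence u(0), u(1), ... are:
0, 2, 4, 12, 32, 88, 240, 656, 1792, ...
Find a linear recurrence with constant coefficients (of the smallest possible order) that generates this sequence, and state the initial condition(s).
Look for the lowest-order linear relation among consecutive terms.
Observation: u(n) - 2·u(n-1) - (2)·u(n-2) = 0 holds for the shown terms, and no order-1 relation u(n) = α·u(n-1) + β fits.
Check at n=3: 2·4 + (2)·2 = 12. ✓

u(n) = 2u(n-1) + 2u(n-2), u(0) = 0, u(1) = 2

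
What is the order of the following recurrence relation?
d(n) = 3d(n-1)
The order is the largest lag k for which d(n-k) appears. Here the deepest term is d(n-1), so the order is 1.

Order 1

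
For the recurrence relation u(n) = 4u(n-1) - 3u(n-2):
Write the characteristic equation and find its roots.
Substitute u(n) = rⁿ and divide through by rⁿ⁻²: r² - 4r + 3 = 0
Factor: (r - 3)(r - 1) = 0, so r = 3, 1.
General solution: u(n) = A·3ⁿ + B·1ⁿ

Characteristic: r² - 4r + 3 = 0, Roots: r = 3, 1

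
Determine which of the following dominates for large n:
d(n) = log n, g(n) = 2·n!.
Comparing growth rates:
Growth-rate hierarchy: log n ≺ any polynomial ≺ any exponential cⁿ (c>1) ≺ n! ≺ nⁿ.
factorial dominates logarithmic asymptotically.

g(n) grows faster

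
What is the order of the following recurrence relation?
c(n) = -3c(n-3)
The order is the largest lag k for which c(n-k) appears. Here the deepest term is c(n-3), so the order is 3.

Order 3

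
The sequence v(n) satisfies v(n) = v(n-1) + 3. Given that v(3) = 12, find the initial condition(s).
v(3) = v(0) + 3·3, so v(0) = 12 - 9 = 3.

v(0) = 3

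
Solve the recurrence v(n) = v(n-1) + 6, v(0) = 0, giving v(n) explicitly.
Recurrence: v(n) = v(n-1) + 6, initial: v(0) = 0.
Each step adds 6, so v(n) = v(0) + 6n = 6n.

v(n) = 6n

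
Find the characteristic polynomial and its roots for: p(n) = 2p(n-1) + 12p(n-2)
Substitute p(n) = rⁿ and divide through by rⁿ⁻²: r² - 2r - 12 = 0
Discriminant: 2² + 4·12 = 52, not a perfect square, so by the quadratic formula r = (2 ± √52)/2.
General solution: p(n) = A·r₁ⁿ + B·r₂ⁿ where r₁,r₂ = (2 ± √52)/2

Characteristic: r² - 2r - 12 = 0, Roots: r = (2 ± √52)/2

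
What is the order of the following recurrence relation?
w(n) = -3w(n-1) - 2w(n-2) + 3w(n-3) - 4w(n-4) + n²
The order is the largest lag k for which w(n-k) appears. Here the deepest term is w(n-4) (the n² term is non-homogeneous and does not affect the order), so the order is 4.

Order 4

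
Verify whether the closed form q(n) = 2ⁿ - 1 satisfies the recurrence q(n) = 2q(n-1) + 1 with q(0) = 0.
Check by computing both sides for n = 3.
From the recurrence with q(0) = 0:
  q(0) = 0, q(1) = 1, q(2) = 3, q(3) = 7
  so the recurrence gives q(3) = 7.
From the proposed closed form q(n) = 2ⁿ - 1:
  q(3) = 7.
Both sides give 7 at n = 3, and the initial condition(s) match, so the closed form is consistent.

Yes, the closed form is correct.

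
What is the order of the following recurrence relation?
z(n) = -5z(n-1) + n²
The order is the largest lag k for which z(n-k) appears. Here the deepest term is z(n-1) (the n² term is non-homogeneous and does not affect the order), so the order is 1.

Order 1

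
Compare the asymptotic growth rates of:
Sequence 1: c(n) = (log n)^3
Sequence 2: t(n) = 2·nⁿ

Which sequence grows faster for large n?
Comparing growth rates:
Growth-rate hierarchy: log n ≺ any polynomial ≺ any exponential cⁿ (c>1) ≺ n! ≺ nⁿ.
super-exponential nⁿ dominates polylogarithmic (log n)^3 asymptotically.

t(n) grows faster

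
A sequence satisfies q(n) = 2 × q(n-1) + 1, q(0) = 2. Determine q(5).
Computing step by step:
q(0) = 2
q(1) = 2 × 2 + 1 = 5
q(2) = 2 × 5 + 1 = 11
q(3) = 2 × 11 + 1 = 23
q(4) = 2 × 23 + 1 = 47
q(5) = 2 × 47 + 1 = 95

95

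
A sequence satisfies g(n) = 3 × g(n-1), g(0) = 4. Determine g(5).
Computing step by step:
g(0) = 4
g(1) = 3 × 4 = 12
g(2) = 3 × 12 = 36
g(3) = 3 × 36 = 108
g(4) = 3 × 108 = 324
g(5) = 3 × 324 = 972

972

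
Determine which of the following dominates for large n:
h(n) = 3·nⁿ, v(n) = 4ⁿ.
Comparing growth rates:
Growth-rate hierarchy: log n ≺ any polynomial ≺ any exponential cⁿ (c>1) ≺ n! ≺ nⁿ.
super-exponential nⁿ dominates exponential base 4 asymptotically.

h(n) grows faster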